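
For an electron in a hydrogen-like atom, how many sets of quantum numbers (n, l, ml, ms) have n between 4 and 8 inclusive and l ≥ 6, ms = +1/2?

41

Per-shell orbital counts meeting the constraint:
n=7 → 13; n=8 → 28.
Orbitals: 13 + 28 = 41. With ms fixed to +1/2 there is one state per orbital, so 41 states.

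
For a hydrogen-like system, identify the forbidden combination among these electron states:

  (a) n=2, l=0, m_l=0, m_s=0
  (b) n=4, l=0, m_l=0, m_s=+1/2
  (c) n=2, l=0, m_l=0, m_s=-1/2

(a) has m_s = 0, but an electron's spin must be ±1/2.
The remaining sets (b), (c) satisfy all four rules.

(a)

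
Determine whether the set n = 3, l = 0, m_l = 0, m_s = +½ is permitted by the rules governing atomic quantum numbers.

n = 3 is a positive integer. l = 0 satisfies 0 ≤ l ≤ n−1 = 2. m_l = 0 lies in the range −l … +l (here 0). m_s = +1/2 is one of ±1/2.
All four constraints are satisfied.

Allowed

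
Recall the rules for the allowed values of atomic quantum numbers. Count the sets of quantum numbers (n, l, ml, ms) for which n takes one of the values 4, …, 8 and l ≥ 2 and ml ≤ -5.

20

Work shell by shell — for each n, count the (l, ml) pairs that satisfy l ≥ 2 and ml ≤ -5:
n=6 → 1; n=7 → 3; n=8 → 6.
Orbitals: 1 + 3 + 6 = 10. Including both spin states (ms = ±1/2) gives 2 × 10 = 20 states.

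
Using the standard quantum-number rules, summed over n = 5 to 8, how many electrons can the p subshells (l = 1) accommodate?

24

A p subshell (l = 1) exists for every n ≥ 2, so shells n = 5, 6, 7, 8 each contribute one — 4 subshells.
Since each p subshell holds 2(2·1+1) = 6 electrons, the total is 4 × 6 = 24.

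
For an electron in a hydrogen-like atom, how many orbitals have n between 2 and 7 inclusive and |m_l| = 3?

20

Per-shell orbital counts meeting the constraint:
n=4 → 2; n=5 → 4; n=6 → 6; n=7 → 8.
Total orbitals: 2 + 4 + 6 + 8 = 20.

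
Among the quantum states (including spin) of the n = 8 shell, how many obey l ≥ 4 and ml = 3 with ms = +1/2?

4

Go through l = 0, …, 7 (the values permitted for n = 8).
Contributions: l=4 → 1; l=5 → 1; l=6 → 1; l=7 → 1.
Orbitals: 1 + 1 + 1 + 1 = 4. With ms fixed to a single value there is one state per orbital, giving 4 states.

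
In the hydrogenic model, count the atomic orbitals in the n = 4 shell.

16

The n = 4 shell contains n² = 4² = 16 orbitals.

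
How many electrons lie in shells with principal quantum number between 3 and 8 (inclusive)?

398

Shell n has n² orbitals: 3²=9 + 4²=16 + 5²=25 + 6²=36 + 7²=49 + 8²=64 = 199 orbitals.
Two spin states per orbital: 2 × 199 = 398 electrons.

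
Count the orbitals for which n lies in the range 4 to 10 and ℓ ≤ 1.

Count contributing orbitals for each principal shell:
n=4 → 4; n=5 → 4; n=6 → 4; n=7 → 4; n=8 → 4; n=9 → 4; n=10 → 4.
Total orbitals: 4 + 4 + 4 + 4 + 4 + 4 + 4 = 28.

28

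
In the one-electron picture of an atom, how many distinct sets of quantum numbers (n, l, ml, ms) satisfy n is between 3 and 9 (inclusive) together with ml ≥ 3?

112

For each n in the range, tally the orbitals obeying ml ≥ 3:
n=4 → 1; n=5 → 3; n=6 → 6; n=7 → 10; n=8 → 15; n=9 → 21.
Orbitals: 1 + 3 + 6 + 10 + 15 + 21 = 56. Including both spin states (ms = ±1/2) gives 2 × 56 = 112 states.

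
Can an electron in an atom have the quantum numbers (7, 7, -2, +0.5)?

Invalid

The orbital quantum number must satisfy 0 ≤ l ≤ n−1. With n = 7 the allowed l values are 0, 1, 2, 3, 4, 5, 6, so l = 7 is out of range.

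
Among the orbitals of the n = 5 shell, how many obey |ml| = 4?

The n = 5 shell has l = 0 through 4; check each.
The (l, ml) pairs meeting |ml| = 4 give: l=4 → 2.
Total orbitals: 2.

2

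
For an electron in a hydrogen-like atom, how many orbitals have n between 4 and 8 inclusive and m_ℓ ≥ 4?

For each n in the range, tally the orbitals obeying m_ℓ ≥ 4:
n=5 → 1; n=6 → 3; n=7 → 6; n=8 → 10.
Total orbitals: 1 + 3 + 6 + 10 = 20.

20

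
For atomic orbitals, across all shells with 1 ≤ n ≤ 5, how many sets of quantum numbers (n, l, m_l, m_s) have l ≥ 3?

Per-shell orbital counts meeting the constraint:
n=4 → 7; n=5 → 16.
Orbitals: 7 + 16 = 23. Including both spin states (m_s = ±1/2) gives 2 × 23 = 46 states.

46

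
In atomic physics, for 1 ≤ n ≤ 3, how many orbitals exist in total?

14

Total orbitals = 1² + 2² + 3² = 14.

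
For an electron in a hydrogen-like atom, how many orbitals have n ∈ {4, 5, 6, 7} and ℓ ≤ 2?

Go shell by shell, enumerating (ℓ, m_ℓ) with ℓ ≤ 2:
n=4 → 9; n=5 → 9; n=6 → 9; n=7 → 9.
Total orbitals: 9 + 9 + 9 + 9 = 36.

36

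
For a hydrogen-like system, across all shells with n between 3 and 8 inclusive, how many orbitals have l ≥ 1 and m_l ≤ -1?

Per-shell orbital counts meeting the constraint:
n=3 → 3; n=4 → 6; n=5 → 10; n=6 → 15; n=7 → 21; n=8 → 28.
Total orbitals: 3 + 6 + 10 + 15 + 21 + 28 = 83.

83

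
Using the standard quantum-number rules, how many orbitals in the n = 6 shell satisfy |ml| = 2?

For n = 6, l ranges over 0 … 5.
Orbitals with |ml| = 2, by l: l=2 → 2; l=3 → 2; l=4 → 2; l=5 → 2.
Total orbitals: 2 + 2 + 2 + 2 = 8.

8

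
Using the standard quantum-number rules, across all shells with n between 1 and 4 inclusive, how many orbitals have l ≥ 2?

Treat each shell separately and count matching orbitals:
n=3 → 5; n=4 → 12.
Total orbitals: 5 + 12 = 17.

17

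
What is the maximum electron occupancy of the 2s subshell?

A subshell with ℓ = 0 has 2ℓ+1 = 1 orbital, each holding 2 electrons (spin ±1/2), so 1 × 2 = 2.

2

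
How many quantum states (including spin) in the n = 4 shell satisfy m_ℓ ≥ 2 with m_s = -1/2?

3

Go through ℓ = 0, …, 3 (the values permitted for n = 4).
Orbitals with m_ℓ ≥ 2, by ℓ: ℓ=2 → 1; ℓ=3 → 2.
Orbitals: 1 + 2 = 3. With m_s fixed to a single value there is one state per orbital, giving 3 states.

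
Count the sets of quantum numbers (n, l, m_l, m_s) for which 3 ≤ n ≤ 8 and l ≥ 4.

220

Treat each shell separately and count matching orbitals:
n=5 → 9; n=6 → 20; n=7 → 33; n=8 → 48.
Orbitals: 9 + 20 + 33 + 48 = 110. Including both spin states (m_s = ±1/2) gives 2 × 110 = 220 states.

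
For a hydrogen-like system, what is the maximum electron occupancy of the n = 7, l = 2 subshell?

A subshell with l = 2 has 2l+1 = 5 orbitals, each holding 2 electrons (spin ±1/2), so 5 × 2 = 10.

10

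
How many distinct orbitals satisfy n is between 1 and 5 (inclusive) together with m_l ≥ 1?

Work shell by shell — for each n, count the (l, m_l) pairs that satisfy m_l ≥ 1:
n=2 → 1; n=3 → 3; n=4 → 6; n=5 → 10.
Total orbitals: 1 + 3 + 6 + 10 = 20.

20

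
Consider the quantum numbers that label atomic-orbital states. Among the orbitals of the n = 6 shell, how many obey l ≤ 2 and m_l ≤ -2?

Orbitals with l ≤ 2 and m_l ≤ -2, by l: l=2 → 1.
Total orbitals: 1.

1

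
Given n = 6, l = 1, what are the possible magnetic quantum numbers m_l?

-1, 0, 1

m_l takes every integer from −l to +l. With l = 1 that gives the 3 values -1, 0, 1.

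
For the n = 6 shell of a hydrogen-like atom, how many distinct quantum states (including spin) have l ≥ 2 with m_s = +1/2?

Go through l = 0, …, 5 (the values permitted for n = 6).
Orbitals with l ≥ 2, by l: l=2 → 5; l=3 → 7; l=4 → 9; l=5 → 11.
Orbitals: 5 + 7 + 9 + 11 = 32. With m_s fixed to a single value there is one state per orbital, giving 32 states.

32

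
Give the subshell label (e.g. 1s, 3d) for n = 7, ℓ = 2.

ℓ = 2 corresponds to the letter 'd', so the subshell is 7d.

7d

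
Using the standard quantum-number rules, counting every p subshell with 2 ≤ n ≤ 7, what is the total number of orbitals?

18

A p subshell (l = 1) exists for every n ≥ 2, so shells n = 2, 3, 4, 5, 6, 7 each contribute one — 6 subshells.
Since each p subshell has 2·1+1 = 3 orbitals, the total is 6 × 3 = 18.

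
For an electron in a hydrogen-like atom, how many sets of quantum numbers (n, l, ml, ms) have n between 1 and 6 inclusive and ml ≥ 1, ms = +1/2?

Per-shell orbital counts meeting the constraint:
n=2 → 1; n=3 → 3; n=4 → 6; n=5 → 10; n=6 → 15.
Orbitals: 1 + 3 + 6 + 10 + 15 = 35. With ms fixed to +1/2 there is one state per orbital, so 35 states.

35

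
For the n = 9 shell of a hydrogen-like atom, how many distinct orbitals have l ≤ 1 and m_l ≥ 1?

Contributions: l=1 → 1.
Total orbitals: 1.

1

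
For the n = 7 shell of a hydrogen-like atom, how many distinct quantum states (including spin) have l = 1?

6

Go through l = 0, …, 6 (the values permitted for n = 7).
Per l-value: l=1 → 3.
Orbitals: 3. Each orbital carries two spin states, so 3 × 2 = 6 states.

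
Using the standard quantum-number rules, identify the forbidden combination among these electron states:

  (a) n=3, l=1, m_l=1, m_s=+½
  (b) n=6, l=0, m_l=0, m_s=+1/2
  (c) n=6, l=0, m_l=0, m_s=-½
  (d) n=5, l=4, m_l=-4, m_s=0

(d)

(d) has m_s = 0, but an electron's spin must be ±1/2.
The remaining sets (a), (b), (c) satisfy all four rules.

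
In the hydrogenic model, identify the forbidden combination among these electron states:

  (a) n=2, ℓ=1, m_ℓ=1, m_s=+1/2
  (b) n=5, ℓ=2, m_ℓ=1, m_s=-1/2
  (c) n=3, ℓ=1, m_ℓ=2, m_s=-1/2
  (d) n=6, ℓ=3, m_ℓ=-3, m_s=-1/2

(c) has |m_ℓ| = 2 > ℓ = 1, violating −ℓ ≤ m_ℓ ≤ ℓ.
The remaining sets (a), (b), (d) satisfy all four rules.

(c)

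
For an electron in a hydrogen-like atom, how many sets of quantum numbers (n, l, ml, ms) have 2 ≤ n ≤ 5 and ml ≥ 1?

Work shell by shell — for each n, count the (l, ml) pairs that satisfy ml ≥ 1:
n=2 → 1; n=3 → 3; n=4 → 6; n=5 → 10.
Orbitals: 1 + 3 + 6 + 10 = 20. Including both spin states (ms = ±1/2) gives 2 × 20 = 40 states.

40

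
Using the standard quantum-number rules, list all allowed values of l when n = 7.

l is an integer with 0 ≤ l ≤ n−1, so for n = 7: l = 0, 1, 2, 3, 4, 5, 6.

0, 1, 2, 3, 4, 5, 6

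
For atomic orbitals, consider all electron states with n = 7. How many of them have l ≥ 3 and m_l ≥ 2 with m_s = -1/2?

14

For n = 7, l ranges over 0 … 6.
The (l, m_l) pairs meeting l ≥ 3 and m_l ≥ 2 give: l=3 → 2; l=4 → 3; l=5 → 4; l=6 → 5.
Orbitals: 2 + 3 + 4 + 5 = 14. With m_s fixed to a single value there is one state per orbital, giving 14 states.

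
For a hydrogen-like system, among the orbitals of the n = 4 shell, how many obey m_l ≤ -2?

3

The n = 4 shell has l = 0 through 3; check each.
The (l, m_l) pairs meeting m_l ≤ -2 give: l=2 → 1; l=3 → 2.
Total orbitals: 1 + 2 = 3.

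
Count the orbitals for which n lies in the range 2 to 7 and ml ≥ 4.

10

Go shell by shell, enumerating (l, ml) with ml ≥ 4:
n=5 → 1; n=6 → 3; n=7 → 6.
Total orbitals: 1 + 3 + 6 = 10.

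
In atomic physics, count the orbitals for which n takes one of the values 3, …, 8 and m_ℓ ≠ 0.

Work shell by shell — for each n, count the (ℓ, m_ℓ) pairs that satisfy m_ℓ ≠ 0:
n=3 → 6; n=4 → 12; n=5 → 20; n=6 → 30; n=7 → 42; n=8 → 56.
Total orbitals: 6 + 12 + 20 + 30 + 42 + 56 = 166.

166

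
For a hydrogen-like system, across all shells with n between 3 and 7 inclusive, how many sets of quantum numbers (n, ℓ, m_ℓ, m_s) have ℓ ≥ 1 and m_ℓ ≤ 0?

150

Go shell by shell, enumerating (ℓ, m_ℓ) with ℓ ≥ 1 and m_ℓ ≤ 0:
n=3 → 5; n=4 → 9; n=5 → 14; n=6 → 20; n=7 → 27.
Orbitals: 5 + 9 + 14 + 20 + 27 = 75. Including both spin states (m_s = ±1/2) gives 2 × 75 = 150 states.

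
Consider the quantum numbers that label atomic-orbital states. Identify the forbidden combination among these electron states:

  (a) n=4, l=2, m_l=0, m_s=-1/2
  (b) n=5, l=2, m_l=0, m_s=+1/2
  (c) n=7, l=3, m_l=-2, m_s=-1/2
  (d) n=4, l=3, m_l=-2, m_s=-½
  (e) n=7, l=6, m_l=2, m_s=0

(e) has m_s = 0, but an electron's spin must be ±1/2.
The remaining sets (a), (b), (c), (d) satisfy all four rules.

(e)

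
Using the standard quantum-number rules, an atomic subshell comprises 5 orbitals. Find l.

2l+1 = 5 gives l = 2.

l = 2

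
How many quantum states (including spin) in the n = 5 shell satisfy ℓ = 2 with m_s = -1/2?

Contributions: ℓ=2 → 5.
Orbitals: 5. With m_s fixed to a single value there is one state per orbital, giving 5 states.

5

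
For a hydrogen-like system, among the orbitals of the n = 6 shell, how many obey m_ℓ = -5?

Go through ℓ = 0, …, 5 (the values permitted for n = 6).
Orbitals with m_ℓ = -5, by ℓ: ℓ=5 → 1.
Total orbitals: 1.

1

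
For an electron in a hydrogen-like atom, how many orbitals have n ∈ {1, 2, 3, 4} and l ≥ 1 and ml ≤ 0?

For each n in the range, tally the orbitals obeying l ≥ 1 and ml ≤ 0:
n=2 → 2; n=3 → 5; n=4 → 9.
Total orbitals: 2 + 5 + 9 = 16.

16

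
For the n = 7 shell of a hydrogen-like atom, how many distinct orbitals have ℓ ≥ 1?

With n = 7 the allowed ℓ are 0, 1, …, 6.
Contributions: ℓ=1 → 3; ℓ=2 → 5; ℓ=3 → 7; ℓ=4 → 9; ℓ=5 → 11; ℓ=6 → 13.
Total orbitals: 3 + 5 + 7 + 9 + 11 + 13 = 48.

48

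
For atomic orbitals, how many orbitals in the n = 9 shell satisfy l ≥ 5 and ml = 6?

3

With n = 9 the allowed l are 0, 1, …, 8.
Contributions: l=6 → 1; l=7 → 1; l=8 → 1.
Total orbitals: 1 + 1 + 1 = 3.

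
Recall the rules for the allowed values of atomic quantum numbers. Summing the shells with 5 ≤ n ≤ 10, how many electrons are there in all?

710

Shell n has n² orbitals: 5²=25 + 6²=36 + 7²=49 + 8²=64 + 9²=81 + 10²=100 = 355 orbitals.
Two spin states per orbital: 2 × 355 = 710 electrons.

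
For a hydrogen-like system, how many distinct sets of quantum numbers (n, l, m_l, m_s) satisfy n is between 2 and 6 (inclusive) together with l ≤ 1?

For each n in the range, tally the orbitals obeying l ≤ 1:
n=2 → 4; n=3 → 4; n=4 → 4; n=5 → 4; n=6 → 4.
Orbitals: 4 + 4 + 4 + 4 + 4 = 20. Including both spin states (m_s = ±1/2) gives 2 × 20 = 40 states.

40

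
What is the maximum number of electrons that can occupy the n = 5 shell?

A shell holds 2n² electrons: 2 × 5² = 2 × 25 = 50.

50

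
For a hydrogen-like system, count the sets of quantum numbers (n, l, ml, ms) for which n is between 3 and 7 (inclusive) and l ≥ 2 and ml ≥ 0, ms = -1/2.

65

Go shell by shell, enumerating (l, ml) with l ≥ 2 and ml ≥ 0:
n=3 → 3; n=4 → 7; n=5 → 12; n=6 → 18; n=7 → 25.
Orbitals: 3 + 7 + 12 + 18 + 25 = 65. With ms fixed to -1/2 there is one state per orbital, so 65 states.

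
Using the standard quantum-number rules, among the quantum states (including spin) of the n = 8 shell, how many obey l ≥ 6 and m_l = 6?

4

The n = 8 shell has l = 0 through 7; check each.
Contributions: l=6 → 1; l=7 → 1.
Orbitals: 1 + 1 = 2. Each orbital carries two spin states, so 2 × 2 = 4 states.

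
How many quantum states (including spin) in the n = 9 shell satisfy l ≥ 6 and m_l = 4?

6

Go through l = 0, …, 8 (the values permitted for n = 9).
Contributions: l=6 → 1; l=7 → 1; l=8 → 1.
Orbitals: 1 + 1 + 1 = 3. Each orbital carries two spin states, so 3 × 2 = 6 states.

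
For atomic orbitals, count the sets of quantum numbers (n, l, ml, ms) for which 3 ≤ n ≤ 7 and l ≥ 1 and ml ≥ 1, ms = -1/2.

55

Count contributing orbitals for each principal shell:
n=3 → 3; n=4 → 6; n=5 → 10; n=6 → 15; n=7 → 21.
Orbitals: 3 + 6 + 10 + 15 + 21 = 55. With ms fixed to -1/2 there is one state per orbital, so 55 states.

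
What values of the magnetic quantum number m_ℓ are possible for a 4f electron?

-3, -2, -1, 0, 1, 2, 3

The 4f subshell has ℓ = 3, and m_ℓ takes every integer from −ℓ to +ℓ. With ℓ = 3 that gives the 7 values -3, -2, -1, 0, 1, 2, 3.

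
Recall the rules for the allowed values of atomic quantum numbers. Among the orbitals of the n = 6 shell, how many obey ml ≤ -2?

With n = 6 the allowed l are 0, 1, …, 5.
The (l, ml) pairs meeting ml ≤ -2 give: l=2 → 1; l=3 → 2; l=4 → 3; l=5 → 4.
Total orbitals: 1 + 2 + 3 + 4 = 10.

10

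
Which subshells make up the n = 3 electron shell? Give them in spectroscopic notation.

3s, 3p, 3d

For n = 3, ℓ runs from 0 to 2. In spectroscopic notation ℓ = 0,1,2,… ↔ s,p,d,f,g,h,i, so the subshells are 3s, 3p, 3d.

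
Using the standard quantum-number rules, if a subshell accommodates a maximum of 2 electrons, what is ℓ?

2(2ℓ+1) = 2 ⇒ 2ℓ+1 = 1 ⇒ ℓ = 0.

ℓ = 0 (s)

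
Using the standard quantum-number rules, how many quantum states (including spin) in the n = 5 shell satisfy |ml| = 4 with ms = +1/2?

2

For n = 5, l ranges over 0 … 4.
Contributions: l=4 → 2.
Orbitals: 2. With ms fixed to a single value there is one state per orbital, giving 2 states.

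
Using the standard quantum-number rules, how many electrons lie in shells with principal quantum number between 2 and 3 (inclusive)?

26

Shell n has n² orbitals: 2²=4 + 3²=9 = 13 orbitals.
Two spin states per orbital: 2 × 13 = 26 electrons.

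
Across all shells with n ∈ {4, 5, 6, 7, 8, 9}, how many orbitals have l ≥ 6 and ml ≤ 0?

46

Count contributing orbitals for each principal shell:
n=7 → 7; n=8 → 15; n=9 → 24.
Total orbitals: 7 + 15 + 24 = 46.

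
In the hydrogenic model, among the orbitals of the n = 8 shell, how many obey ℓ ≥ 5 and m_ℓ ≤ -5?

With n = 8 the allowed ℓ are 0, 1, …, 7.
Contributions: ℓ=5 → 1; ℓ=6 → 2; ℓ=7 → 3.
Total orbitals: 1 + 2 + 3 = 6.

6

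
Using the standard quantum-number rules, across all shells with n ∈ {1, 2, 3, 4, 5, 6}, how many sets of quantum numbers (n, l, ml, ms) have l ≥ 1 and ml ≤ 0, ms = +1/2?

Per-shell orbital counts meeting the constraint:
n=2 → 2; n=3 → 5; n=4 → 9; n=5 → 14; n=6 → 20.
Orbitals: 2 + 5 + 9 + 14 + 20 = 50. With ms fixed to +1/2 there is one state per orbital, so 50 states.

50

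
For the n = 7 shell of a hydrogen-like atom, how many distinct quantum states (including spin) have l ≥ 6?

26

The n = 7 shell has l = 0 through 6; check each.
Per l-value: l=6 → 13.
Orbitals: 13. Each orbital carries two spin states, so 13 × 2 = 26 states.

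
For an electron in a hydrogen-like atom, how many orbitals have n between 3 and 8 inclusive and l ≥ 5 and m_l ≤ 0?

Work shell by shell — for each n, count the (l, m_l) pairs that satisfy l ≥ 5 and m_l ≤ 0:
n=6 → 6; n=7 → 13; n=8 → 21.
Total orbitals: 6 + 13 + 21 = 40.

40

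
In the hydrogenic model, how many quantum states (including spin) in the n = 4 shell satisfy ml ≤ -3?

Orbitals with ml ≤ -3, by l: l=3 → 1.
Orbitals: 1. Each orbital carries two spin states, so 1 × 2 = 2 states.

2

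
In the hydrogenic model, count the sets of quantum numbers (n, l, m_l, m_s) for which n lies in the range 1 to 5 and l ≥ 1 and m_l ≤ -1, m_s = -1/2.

Go shell by shell, enumerating (l, m_l) with l ≥ 1 and m_l ≤ -1:
n=2 → 1; n=3 → 3; n=4 → 6; n=5 → 10.
Orbitals: 1 + 3 + 6 + 10 = 20. With m_s fixed to -1/2 there is one state per orbital, so 20 states.

20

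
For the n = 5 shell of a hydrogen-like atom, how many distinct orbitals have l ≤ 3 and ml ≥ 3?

1

For n = 5, l ranges over 0 … 4.
Per l-value: l=3 → 1.
Total orbitals: 1.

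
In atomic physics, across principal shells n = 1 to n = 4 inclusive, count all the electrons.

Shell n has n² orbitals: 1²=1 + 2²=4 + 3²=9 + 4²=16 = 30 orbitals.
Two spin states per orbital: 2 × 30 = 60 electrons.

60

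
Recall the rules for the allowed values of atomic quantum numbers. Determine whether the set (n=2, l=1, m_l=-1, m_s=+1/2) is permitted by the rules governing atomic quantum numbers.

n = 2 is a positive integer. l = 1 satisfies 0 ≤ l ≤ n−1 = 1. m_l = -1 lies in the range −l … +l (here −1 … 1). m_s = +1/2 is one of ±1/2.
All four constraints are satisfied.

Allowed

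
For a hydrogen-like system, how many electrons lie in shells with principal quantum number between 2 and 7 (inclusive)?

Shell n has n² orbitals: 2²=4 + 3²=9 + 4²=16 + 5²=25 + 6²=36 + 7²=49 = 139 orbitals.
Two spin states per orbital: 2 × 139 = 278 electrons.

278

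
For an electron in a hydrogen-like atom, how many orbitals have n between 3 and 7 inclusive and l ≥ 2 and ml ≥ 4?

Count contributing orbitals for each principal shell:
n=5 → 1; n=6 → 3; n=7 → 6.
Total orbitals: 1 + 3 + 6 = 10.

10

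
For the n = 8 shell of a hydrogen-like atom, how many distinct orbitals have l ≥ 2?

For n = 8, l ranges over 0 … 7.
Orbitals with l ≥ 2, by l: l=2 → 5; l=3 → 7; l=4 → 9; l=5 → 11; l=6 → 13; l=7 → 15.
Total orbitals: 5 + 7 + 9 + 11 + 13 + 15 = 60.

60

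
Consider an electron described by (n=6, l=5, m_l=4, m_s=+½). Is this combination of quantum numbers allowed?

Valid

n = 6 is a positive integer. l = 5 satisfies 0 ≤ l ≤ n−1 = 5. m_l = 4 lies in the range −l … +l (here −5 … 5). m_s = +1/2 is one of ±1/2.
All four constraints are satisfied.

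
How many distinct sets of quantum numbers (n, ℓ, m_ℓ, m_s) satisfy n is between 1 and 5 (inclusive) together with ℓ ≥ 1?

100

For each n in the range, tally the orbitals obeying ℓ ≥ 1:
n=2 → 3; n=3 → 8; n=4 → 15; n=5 → 24.
Orbitals: 3 + 8 + 15 + 24 = 50. Including both spin states (m_s = ±1/2) gives 2 × 50 = 100 states.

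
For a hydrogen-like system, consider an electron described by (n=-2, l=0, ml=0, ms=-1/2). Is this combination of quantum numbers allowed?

Not allowed

The principal quantum number must be a positive integer (n ≥ 1), but here n = -2.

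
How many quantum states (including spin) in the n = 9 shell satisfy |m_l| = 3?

With n = 9 the allowed l are 0, 1, …, 8.
Contributions: l=3 → 2; l=4 → 2; l=5 → 2; l=6 → 2; l=7 → 2; l=8 → 2.
Orbitals: 2 + 2 + 2 + 2 + 2 + 2 = 12. Each orbital carries two spin states, so 12 × 2 = 24 states.

24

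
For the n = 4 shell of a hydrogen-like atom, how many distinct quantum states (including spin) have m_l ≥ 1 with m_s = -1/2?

6

For n = 4, l ranges over 0 … 3.
Orbitals with m_l ≥ 1, by l: l=1 → 1; l=2 → 2; l=3 → 3.
Orbitals: 1 + 2 + 3 = 6. With m_s fixed to a single value there is one state per orbital, giving 6 states.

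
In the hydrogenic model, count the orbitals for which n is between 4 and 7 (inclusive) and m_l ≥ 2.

34

Per-shell orbital counts meeting the constraint:
n=4 → 3; n=5 → 6; n=6 → 10; n=7 → 15.
Total orbitals: 3 + 6 + 10 + 15 = 34.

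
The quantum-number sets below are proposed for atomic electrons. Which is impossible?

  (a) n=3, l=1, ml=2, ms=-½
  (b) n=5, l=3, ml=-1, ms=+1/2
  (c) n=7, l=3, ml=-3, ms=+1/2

(a)

(a) has |ml| = 2 > l = 1, violating −l ≤ ml ≤ l.
The remaining sets (b), (c) satisfy all four rules.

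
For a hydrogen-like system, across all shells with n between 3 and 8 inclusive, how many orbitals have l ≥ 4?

Go shell by shell, enumerating (l, ml) with l ≥ 4:
n=5 → 9; n=6 → 20; n=7 → 33; n=8 → 48.
Total orbitals: 9 + 20 + 33 + 48 = 110.

110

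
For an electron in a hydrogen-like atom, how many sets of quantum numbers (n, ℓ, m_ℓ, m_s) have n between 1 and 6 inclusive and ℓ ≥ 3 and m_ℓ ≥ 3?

Work shell by shell — for each n, count the (ℓ, m_ℓ) pairs that satisfy ℓ ≥ 3 and m_ℓ ≥ 3:
n=4 → 1; n=5 → 3; n=6 → 6.
Orbitals: 1 + 3 + 6 = 10. Including both spin states (m_s = ±1/2) gives 2 × 10 = 20 states.

20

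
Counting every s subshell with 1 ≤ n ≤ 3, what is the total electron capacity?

6

An s subshell (l = 0) exists for every n ≥ 1, so shells n = 1, 2, 3 each contribute one — 3 subshells.
Since each s subshell holds 2(2·0+1) = 2 electrons, the total is 3 × 2 = 6.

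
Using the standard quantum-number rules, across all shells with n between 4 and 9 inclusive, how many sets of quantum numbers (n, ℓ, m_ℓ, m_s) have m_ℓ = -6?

Per-shell orbital counts meeting the constraint:
n=7 → 1; n=8 → 2; n=9 → 3.
Orbitals: 1 + 2 + 3 = 6. Including both spin states (m_s = ±1/2) gives 2 × 6 = 12 states.

12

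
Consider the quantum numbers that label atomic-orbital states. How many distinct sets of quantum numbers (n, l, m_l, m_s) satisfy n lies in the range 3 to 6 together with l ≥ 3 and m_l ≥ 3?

Work shell by shell — for each n, count the (l, m_l) pairs that satisfy l ≥ 3 and m_l ≥ 3:
n=4 → 1; n=5 → 3; n=6 → 6.
Orbitals: 1 + 3 + 6 = 10. Including both spin states (m_s = ±1/2) gives 2 × 10 = 20 states.

20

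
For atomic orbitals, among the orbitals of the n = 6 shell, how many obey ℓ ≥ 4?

Per ℓ-value: ℓ=4 → 9; ℓ=5 → 11.
Total orbitals: 9 + 11 = 20.

20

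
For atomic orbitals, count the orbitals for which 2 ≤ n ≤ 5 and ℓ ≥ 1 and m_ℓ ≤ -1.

Treat each shell separately and count matching orbitals:
n=2 → 1; n=3 → 3; n=4 → 6; n=5 → 10.
Total orbitals: 1 + 3 + 6 + 10 = 20.

20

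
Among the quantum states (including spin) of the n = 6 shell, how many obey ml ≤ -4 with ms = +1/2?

3

Orbitals with ml ≤ -4, by l: l=4 → 1; l=5 → 2.
Orbitals: 1 + 2 = 3. With ms fixed to a single value there is one state per orbital, giving 3 states.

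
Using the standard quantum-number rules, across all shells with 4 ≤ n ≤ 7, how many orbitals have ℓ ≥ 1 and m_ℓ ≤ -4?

10

For each n in the range, tally the orbitals obeying ℓ ≥ 1 and m_ℓ ≤ -4:
n=5 → 1; n=6 → 3; n=7 → 6.
Total orbitals: 1 + 3 + 6 = 10.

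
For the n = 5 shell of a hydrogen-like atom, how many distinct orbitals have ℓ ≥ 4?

9

Go through ℓ = 0, …, 4 (the values permitted for n = 5).
Per ℓ-value: ℓ=4 → 9.
Total orbitals: 9.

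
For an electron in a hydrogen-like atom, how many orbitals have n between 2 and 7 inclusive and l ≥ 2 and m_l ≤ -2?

Per-shell orbital counts meeting the constraint:
n=3 → 1; n=4 → 3; n=5 → 6; n=6 → 10; n=7 → 15.
Total orbitals: 1 + 3 + 6 + 10 + 15 = 35.

35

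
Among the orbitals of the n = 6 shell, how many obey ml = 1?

5

With n = 6 the allowed l are 0, 1, …, 5.
Per l-value: l=1 → 1; l=2 → 1; l=3 → 1; l=4 → 1; l=5 → 1.
Total orbitals: 1 + 1 + 1 + 1 + 1 = 5.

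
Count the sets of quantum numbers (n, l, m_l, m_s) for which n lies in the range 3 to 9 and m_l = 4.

For each n in the range, tally the orbitals obeying m_l = 4:
n=5 → 1; n=6 → 2; n=7 → 3; n=8 → 4; n=9 → 5.
Orbitals: 1 + 2 + 3 + 4 + 5 = 15. Including both spin states (m_s = ±1/2) gives 2 × 15 = 30 states.

30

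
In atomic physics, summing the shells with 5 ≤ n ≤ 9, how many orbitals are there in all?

Shell n has n² orbitals: 5²=25 + 6²=36 + 7²=49 + 8²=64 + 9²=81 = 255 orbitals.

255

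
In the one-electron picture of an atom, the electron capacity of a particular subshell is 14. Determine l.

l = 3 (f)

2(2l+1) = 14 ⇒ 2l+1 = 7 ⇒ l = 3.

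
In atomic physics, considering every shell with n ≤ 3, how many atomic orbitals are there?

Total orbitals = 1² + 2² + 3² = 14.

14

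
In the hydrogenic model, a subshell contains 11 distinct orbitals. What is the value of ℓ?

ℓ = 5

2ℓ+1 = 11 gives ℓ = 5.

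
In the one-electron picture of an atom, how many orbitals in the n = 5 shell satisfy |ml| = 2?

Go through l = 0, …, 4 (the values permitted for n = 5).
Per l-value: l=2 → 2; l=3 → 2; l=4 → 2.
Total orbitals: 2 + 2 + 2 = 6.

6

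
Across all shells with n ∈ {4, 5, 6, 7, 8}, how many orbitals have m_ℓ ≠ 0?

Work shell by shell — for each n, count the (ℓ, m_ℓ) pairs that satisfy m_ℓ ≠ 0:
n=4 → 12; n=5 → 20; n=6 → 30; n=7 → 42; n=8 → 56.
Total orbitals: 12 + 20 + 30 + 42 + 56 = 160.

160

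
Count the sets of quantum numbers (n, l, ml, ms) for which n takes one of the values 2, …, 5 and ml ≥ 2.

Work shell by shell — for each n, count the (l, ml) pairs that satisfy ml ≥ 2:
n=3 → 1; n=4 → 3; n=5 → 6.
Orbitals: 1 + 3 + 6 = 10. Including both spin states (ms = ±1/2) gives 2 × 10 = 20 states.

20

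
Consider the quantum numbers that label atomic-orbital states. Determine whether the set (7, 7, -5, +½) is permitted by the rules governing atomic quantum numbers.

The orbital quantum number must satisfy 0 ≤ l ≤ n−1. With n = 7 the allowed l values are 0, 1, 2, 3, 4, 5, 6, so l = 7 is out of range.

Invalid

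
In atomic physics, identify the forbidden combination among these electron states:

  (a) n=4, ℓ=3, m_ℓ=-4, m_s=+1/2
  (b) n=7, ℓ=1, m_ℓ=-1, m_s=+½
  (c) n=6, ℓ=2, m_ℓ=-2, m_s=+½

(a)

(a) has |m_ℓ| = 4 > ℓ = 3, violating −ℓ ≤ m_ℓ ≤ ℓ.
The remaining sets (b), (c) satisfy all four rules.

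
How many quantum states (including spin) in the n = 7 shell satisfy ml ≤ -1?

Go through l = 0, …, 6 (the values permitted for n = 7).
Per l-value: l=1 → 1; l=2 → 2; l=3 → 3; l=4 → 4; l=5 → 5; l=6 → 6.
Orbitals: 1 + 2 + 3 + 4 + 5 + 6 = 21. Each orbital carries two spin states, so 21 × 2 = 42 states.

42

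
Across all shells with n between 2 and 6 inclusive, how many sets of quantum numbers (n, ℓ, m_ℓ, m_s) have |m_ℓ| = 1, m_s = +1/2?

Per-shell orbital counts meeting the constraint:
n=2 → 2; n=3 → 4; n=4 → 6; n=5 → 8; n=6 → 10.
Orbitals: 2 + 4 + 6 + 8 + 10 = 30. With m_s fixed to +1/2 there is one state per orbital, so 30 states.

30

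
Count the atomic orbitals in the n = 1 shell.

The n = 1 shell contains n² = 1² = 1 orbital.

1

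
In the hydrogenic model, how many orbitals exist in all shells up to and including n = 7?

140

Total orbitals = 1² + 2² + 3² + 4² + 5² + 6² + 7² = 140.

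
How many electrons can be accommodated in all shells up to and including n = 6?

Total orbitals = 1² + 2² + 3² + 4² + 5² + 6² = 91. Doubling for spin gives 182 electrons.

182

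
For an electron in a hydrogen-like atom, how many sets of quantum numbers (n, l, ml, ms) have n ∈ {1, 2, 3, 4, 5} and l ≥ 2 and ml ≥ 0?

Count contributing orbitals for each principal shell:
n=3 → 3; n=4 → 7; n=5 → 12.
Orbitals: 3 + 7 + 12 = 22. Including both spin states (ms = ±1/2) gives 2 × 22 = 44 states.

44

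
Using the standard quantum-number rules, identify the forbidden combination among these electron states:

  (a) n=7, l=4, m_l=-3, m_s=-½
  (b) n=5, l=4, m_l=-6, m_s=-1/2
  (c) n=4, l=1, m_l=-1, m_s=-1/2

(b) has |m_l| = 6 > l = 4, violating −l ≤ m_l ≤ l.
The remaining sets (a), (c) satisfy all four rules.

(b)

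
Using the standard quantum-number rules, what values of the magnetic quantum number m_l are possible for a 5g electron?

-4, -3, -2, -1, 0, 1, 2, 3, 4

The 5g subshell has l = 4, and m_l takes every integer from −l to +l. With l = 4 that gives the 9 values -4, -3, -2, -1, 0, 1, 2, 3, 4.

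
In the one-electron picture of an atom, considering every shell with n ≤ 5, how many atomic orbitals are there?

55

Total orbitals = 1² + 2² + 3² + 4² + 5² = 55.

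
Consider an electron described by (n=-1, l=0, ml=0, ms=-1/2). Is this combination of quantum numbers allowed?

Invalid

The principal quantum number must be a positive integer (n ≥ 1), but here n = -1.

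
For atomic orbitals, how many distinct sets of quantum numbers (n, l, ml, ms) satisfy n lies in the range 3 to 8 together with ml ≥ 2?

112

Count contributing orbitals for each principal shell:
n=3 → 1; n=4 → 3; n=5 → 6; n=6 → 10; n=7 → 15; n=8 → 21.
Orbitals: 1 + 3 + 6 + 10 + 15 + 21 = 56. Including both spin states (ms = ±1/2) gives 2 × 56 = 112 states.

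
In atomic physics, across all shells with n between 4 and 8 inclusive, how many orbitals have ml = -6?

3

Per-shell orbital counts meeting the constraint:
n=7 → 1; n=8 → 2.
Total orbitals: 1 + 2 = 3.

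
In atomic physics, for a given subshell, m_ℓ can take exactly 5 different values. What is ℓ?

ℓ = 2 (d)

m_ℓ ranges over 2ℓ+1 integers, so 2ℓ+1 = 5 ⇒ ℓ = 2.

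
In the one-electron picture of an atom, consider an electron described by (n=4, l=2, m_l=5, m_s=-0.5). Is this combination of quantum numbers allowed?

Invalid

The magnetic quantum number must satisfy −l ≤ m_l ≤ l. With l = 2, m_l can only be -2, -1, 0, 1, 2, so m_l = 5 is forbidden.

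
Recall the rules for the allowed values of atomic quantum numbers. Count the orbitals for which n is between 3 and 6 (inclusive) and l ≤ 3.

57

For each n in the range, tally the orbitals obeying l ≤ 3:
n=3 → 9; n=4 → 16; n=5 → 16; n=6 → 16.
Total orbitals: 9 + 16 + 16 + 16 = 57.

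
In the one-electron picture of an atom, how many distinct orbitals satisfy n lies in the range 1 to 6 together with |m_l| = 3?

12

Work shell by shell — for each n, count the (l, m_l) pairs that satisfy |m_l| = 3:
n=4 → 2; n=5 → 4; n=6 → 6.
Total orbitals: 2 + 4 + 6 = 12.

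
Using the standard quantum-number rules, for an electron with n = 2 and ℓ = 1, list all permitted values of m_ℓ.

m_ℓ takes every integer from −ℓ to +ℓ. With ℓ = 1 that gives the 3 values -1, 0, 1.

-1, 0, 1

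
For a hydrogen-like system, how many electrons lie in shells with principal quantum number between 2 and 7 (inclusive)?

Shell n has n² orbitals: 2²=4 + 3²=9 + 4²=16 + 5²=25 + 6²=36 + 7²=49 = 139 orbitals.
Two spin states per orbital: 2 × 139 = 278 electrons.

278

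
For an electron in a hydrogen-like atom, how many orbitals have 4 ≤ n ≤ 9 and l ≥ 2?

247

Count contributing orbitals for each principal shell:
n=4 → 12; n=5 → 21; n=6 → 32; n=7 → 45; n=8 → 60; n=9 → 77.
Total orbitals: 12 + 21 + 32 + 45 + 60 + 77 = 247.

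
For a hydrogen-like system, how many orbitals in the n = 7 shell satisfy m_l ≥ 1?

The n = 7 shell has l = 0 through 6; check each.
The (l, m_l) pairs meeting m_l ≥ 1 give: l=1 → 1; l=2 → 2; l=3 → 3; l=4 → 4; l=5 → 5; l=6 → 6.
Total orbitals: 1 + 2 + 3 + 4 + 5 + 6 = 21.

21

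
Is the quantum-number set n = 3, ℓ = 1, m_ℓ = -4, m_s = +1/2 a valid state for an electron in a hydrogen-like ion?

No

The magnetic quantum number must satisfy −ℓ ≤ m_ℓ ≤ ℓ. With ℓ = 1, m_ℓ can only be -1, 0, 1, so m_ℓ = -4 is forbidden.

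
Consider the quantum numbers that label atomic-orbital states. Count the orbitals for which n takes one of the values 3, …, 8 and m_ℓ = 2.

Treat each shell separately and count matching orbitals:
n=3 → 1; n=4 → 2; n=5 → 3; n=6 → 4; n=7 → 5; n=8 → 6.
Total orbitals: 1 + 2 + 3 + 4 + 5 + 6 = 21.

21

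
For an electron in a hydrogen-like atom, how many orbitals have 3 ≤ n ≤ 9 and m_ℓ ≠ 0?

238

Go shell by shell, enumerating (ℓ, m_ℓ) with m_ℓ ≠ 0:
n=3 → 6; n=4 → 12; n=5 → 20; n=6 → 30; n=7 → 42; n=8 → 56; n=9 → 72.
Total orbitals: 6 + 12 + 20 + 30 + 42 + 56 + 72 = 238.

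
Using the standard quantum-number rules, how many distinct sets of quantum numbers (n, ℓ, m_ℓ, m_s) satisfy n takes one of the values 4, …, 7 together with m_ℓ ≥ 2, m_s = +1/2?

34

Count contributing orbitals for each principal shell:
n=4 → 3; n=5 → 6; n=6 → 10; n=7 → 15.
Orbitals: 3 + 6 + 10 + 15 = 34. With m_s fixed to +1/2 there is one state per orbital, so 34 states.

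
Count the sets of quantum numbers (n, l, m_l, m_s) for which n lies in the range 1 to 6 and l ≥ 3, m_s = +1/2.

50

Treat each shell separately and count matching orbitals:
n=4 → 7; n=5 → 16; n=6 → 27.
Orbitals: 7 + 16 + 27 = 50. With m_s fixed to +1/2 there is one state per orbital, so 50 states.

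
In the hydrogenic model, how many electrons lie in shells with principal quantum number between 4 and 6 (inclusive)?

154

Shell n has n² orbitals: 4²=16 + 5²=25 + 6²=36 = 77 orbitals.
Two spin states per orbital: 2 × 77 = 154 electrons.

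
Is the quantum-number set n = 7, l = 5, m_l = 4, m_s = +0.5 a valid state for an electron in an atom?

n = 7 is a positive integer. l = 5 satisfies 0 ≤ l ≤ n−1 = 6. m_l = 4 lies in the range −l … +l (here −5 … 5). m_s = +1/2 is one of ±1/2.
All four constraints are satisfied.

Allowed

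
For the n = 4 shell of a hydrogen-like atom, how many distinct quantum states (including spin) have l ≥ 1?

30

Go through l = 0, …, 3 (the values permitted for n = 4).
Contributions: l=1 → 3; l=2 → 5; l=3 → 7.
Orbitals: 3 + 5 + 7 = 15. Each orbital carries two spin states, so 15 × 2 = 30 states.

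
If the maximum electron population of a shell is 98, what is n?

n = 7

2n² = 98 ⇒ n² = 49 ⇒ n = 7.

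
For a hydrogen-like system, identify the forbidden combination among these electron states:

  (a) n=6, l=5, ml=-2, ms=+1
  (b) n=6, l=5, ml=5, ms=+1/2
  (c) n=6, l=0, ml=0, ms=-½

(a)

(a) has ms = +1, but an electron's spin must be ±1/2.
The remaining sets (b), (c) satisfy all four rules.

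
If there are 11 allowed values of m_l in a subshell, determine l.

m_l ranges over 2l+1 integers, so 2l+1 = 11 ⇒ l = 5.

l = 5 (h)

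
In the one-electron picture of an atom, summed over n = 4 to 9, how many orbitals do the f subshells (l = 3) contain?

42

An f subshell (l = 3) exists for every n ≥ 4, so shells n = 4, 5, 6, 7, 8, 9 each contribute one — 6 subshells.
Since each f subshell has 2·3+1 = 7 orbitals, the total is 6 × 7 = 42.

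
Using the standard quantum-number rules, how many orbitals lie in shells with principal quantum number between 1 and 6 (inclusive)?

91

Shell n has n² orbitals: 1²=1 + 2²=4 + 3²=9 + 4²=16 + 5²=25 + 6²=36 = 91 orbitals.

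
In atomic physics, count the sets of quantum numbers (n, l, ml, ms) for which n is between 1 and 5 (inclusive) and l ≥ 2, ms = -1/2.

Count contributing orbitals for each principal shell:
n=3 → 5; n=4 → 12; n=5 → 21.
Orbitals: 5 + 12 + 21 = 38. With ms fixed to -1/2 there is one state per orbital, so 38 states.

38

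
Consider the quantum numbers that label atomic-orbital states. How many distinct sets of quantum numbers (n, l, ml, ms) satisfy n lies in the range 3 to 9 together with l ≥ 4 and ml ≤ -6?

20

Go shell by shell, enumerating (l, ml) with l ≥ 4 and ml ≤ -6:
n=7 → 1; n=8 → 3; n=9 → 6.
Orbitals: 1 + 3 + 6 = 10. Including both spin states (ms = ±1/2) gives 2 × 10 = 20 states.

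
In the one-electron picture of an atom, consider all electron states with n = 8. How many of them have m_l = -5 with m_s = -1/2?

3

For n = 8, l ranges over 0 … 7.
Orbitals with m_l = -5, by l: l=5 → 1; l=6 → 1; l=7 → 1.
Orbitals: 1 + 1 + 1 = 3. With m_s fixed to a single value there is one state per orbital, giving 3 states.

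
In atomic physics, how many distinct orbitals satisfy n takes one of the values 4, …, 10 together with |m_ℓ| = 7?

Treat each shell separately and count matching orbitals:
n=8 → 2; n=9 → 4; n=10 → 6.
Total orbitals: 2 + 4 + 6 = 12.

12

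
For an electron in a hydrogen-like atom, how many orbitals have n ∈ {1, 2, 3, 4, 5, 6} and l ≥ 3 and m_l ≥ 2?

For each n in the range, tally the orbitals obeying l ≥ 3 and m_l ≥ 2:
n=4 → 2; n=5 → 5; n=6 → 9.
Total orbitals: 2 + 5 + 9 = 16.

16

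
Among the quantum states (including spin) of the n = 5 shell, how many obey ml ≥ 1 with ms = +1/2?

With n = 5 the allowed l are 0, 1, …, 4.
Orbitals with ml ≥ 1, by l: l=1 → 1; l=2 → 2; l=3 → 3; l=4 → 4.
Orbitals: 1 + 2 + 3 + 4 = 10. With ms fixed to a single value there is one state per orbital, giving 10 states.

10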